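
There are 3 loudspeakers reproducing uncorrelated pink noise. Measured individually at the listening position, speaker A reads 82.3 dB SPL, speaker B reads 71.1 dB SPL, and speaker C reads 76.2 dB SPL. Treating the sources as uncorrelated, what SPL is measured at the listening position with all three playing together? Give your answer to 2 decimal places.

83.51 dB SPL

Incoherent sources sum as intensities:
L_total = 10·log₁₀(10^(82.3/10) + 10^(71.1/10) + 10^(76.2/10)) = 10·log₁₀(224400000) = 83.51 dB SPL.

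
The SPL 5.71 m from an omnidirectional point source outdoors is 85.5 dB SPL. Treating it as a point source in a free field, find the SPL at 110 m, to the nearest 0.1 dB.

59.8 dB SPL

Free-field point source: level drops by 20·log₁₀ of the distance ratio.
ΔL = −20·log₁₀(110/5.71) = -25.70 dB, so L₂ = 85.5 + (-25.70) = 59.8 dB SPL.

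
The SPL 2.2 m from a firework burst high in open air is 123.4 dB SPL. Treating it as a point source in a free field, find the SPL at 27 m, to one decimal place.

Inverse-square spreading gives ΔL = −20·log₁₀(d₂/d₁).
ΔL = −20·log₁₀(27/2.2) = -21.78 dB, so L₂ = 123.4 + (-21.78) = 101.6 dB SPL.

101.6 dB SPL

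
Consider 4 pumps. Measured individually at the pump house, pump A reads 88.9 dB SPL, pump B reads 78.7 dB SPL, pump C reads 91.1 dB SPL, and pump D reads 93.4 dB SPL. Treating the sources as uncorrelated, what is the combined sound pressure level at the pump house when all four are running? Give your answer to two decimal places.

Incoherent sources sum as intensities:
L_total = 10·log₁₀(10^(88.9/10) + 10^(78.7/10) + 10^(91.1/10) + 10^(93.4/10)) = 10·log₁₀(4326000000) = 96.36 dB SPL.

96.36 dB SPL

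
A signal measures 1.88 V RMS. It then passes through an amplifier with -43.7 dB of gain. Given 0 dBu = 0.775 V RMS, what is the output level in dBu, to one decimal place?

-36.0 dBu

Input level: 20·log₁₀(1.88/0.775) = 7.70 dBu.
Output: 7.70 − 43.7 = -36.0 dBu.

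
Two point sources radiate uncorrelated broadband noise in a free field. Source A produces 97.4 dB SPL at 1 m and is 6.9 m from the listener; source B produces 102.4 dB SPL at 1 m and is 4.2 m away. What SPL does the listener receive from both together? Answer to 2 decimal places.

At the listener: L_A = 97.4 − 20·log₁₀(6.9) = 80.623 dB; L_B = 102.4 − 20·log₁₀(4.2) = 89.935 dB.
Combined: 10·log₁₀(10^(80.623/10)+10^(89.935/10)) = 90.42 dB SPL.

90.42 dB SPL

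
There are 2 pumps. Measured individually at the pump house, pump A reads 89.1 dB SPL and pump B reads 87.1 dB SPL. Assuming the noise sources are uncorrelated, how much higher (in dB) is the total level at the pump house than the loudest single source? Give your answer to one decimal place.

2.1 dB

Incoherent sources sum as intensities:
L_total = 10·log₁₀(10^(89.1/10) + 10^(87.1/10)) = 91.22 dB SPL.
Excess over the loudest (89.1 dB): 91.22 − 89.1 = 2.1 dB.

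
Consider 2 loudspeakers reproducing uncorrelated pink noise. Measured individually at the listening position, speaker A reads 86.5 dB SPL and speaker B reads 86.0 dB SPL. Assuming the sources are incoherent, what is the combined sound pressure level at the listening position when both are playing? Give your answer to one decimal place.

Uncorrelated sources add in intensity (power), not in dB.
L_total = 10·log₁₀(10^(86.5/10) + 10^(86.0/10)) = 10·log₁₀(844800000) = 89.3 dB SPL.

89.3 dB SPL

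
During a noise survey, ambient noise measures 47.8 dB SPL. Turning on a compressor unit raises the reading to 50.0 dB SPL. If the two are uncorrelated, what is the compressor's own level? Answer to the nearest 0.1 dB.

Background correction is a power subtraction:
L_src = 10·log₁₀(10^(50.0/10) − 10^(47.8/10)) = 10·log₁₀(39740) = 46.0 dB SPL.

46.0 dB SPL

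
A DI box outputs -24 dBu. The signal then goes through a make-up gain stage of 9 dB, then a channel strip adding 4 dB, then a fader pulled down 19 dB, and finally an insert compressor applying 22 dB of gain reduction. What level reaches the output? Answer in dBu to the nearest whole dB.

In dB, series stages simply add:
-24 + 9 + 4 − 19 − 22 = -52 dBu.

-52 dBu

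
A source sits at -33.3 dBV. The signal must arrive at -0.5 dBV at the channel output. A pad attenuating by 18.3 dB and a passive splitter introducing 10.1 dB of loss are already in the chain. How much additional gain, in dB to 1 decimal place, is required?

The required make-up gain is the shortfall in the dB sum.
G = -0.5 − (-33.3) + 18.3 + 10.1 = 61.2 dB.

61.2 dB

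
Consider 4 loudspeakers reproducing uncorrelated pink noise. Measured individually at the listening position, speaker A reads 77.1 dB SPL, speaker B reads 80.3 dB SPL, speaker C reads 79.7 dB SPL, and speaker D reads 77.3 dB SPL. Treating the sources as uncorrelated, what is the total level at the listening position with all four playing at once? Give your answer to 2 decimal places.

Add the sources as powers (linear), then convert back to dB:
L_total = 10·log₁₀(10^(77.1/10) + 10^(80.3/10) + 10^(79.7/10) + 10^(77.3/10)) = 10·log₁₀(305500000) = 84.85 dB SPL.

84.85 dB SPL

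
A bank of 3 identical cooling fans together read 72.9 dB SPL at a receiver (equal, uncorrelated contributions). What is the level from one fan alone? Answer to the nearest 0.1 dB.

68.1 dB SPL

3 equal incoherent sources add 10·log₁₀(3) = 4.77 dB over one source.
L_one = 72.9 − 4.77 = 68.1 dB SPL.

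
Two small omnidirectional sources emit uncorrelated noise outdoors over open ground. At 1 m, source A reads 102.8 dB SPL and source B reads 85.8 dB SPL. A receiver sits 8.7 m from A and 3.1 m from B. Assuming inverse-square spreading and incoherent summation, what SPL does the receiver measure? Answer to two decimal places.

84.64 dB SPL

At the listener: L_A = 102.8 − 20·log₁₀(8.7) = 84.010 dB; L_B = 85.8 − 20·log₁₀(3.1) = 75.973 dB.
Combined: 10·log₁₀(10^(84.010/10)+10^(75.973/10)) = 84.64 dB SPL.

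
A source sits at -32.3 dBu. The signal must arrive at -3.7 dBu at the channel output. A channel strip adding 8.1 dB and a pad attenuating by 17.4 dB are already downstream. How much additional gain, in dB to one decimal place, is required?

The required make-up gain is the shortfall in the dB sum.
G = -3.7 − (-32.3) − 8.1 + 17.4 = 37.9 dB.

37.9 dB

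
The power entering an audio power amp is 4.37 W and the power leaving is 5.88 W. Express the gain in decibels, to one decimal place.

1.3 dB

Power is a power quantity, so gain = 10·log₁₀(P_out/P_in).
10·log₁₀(5.88/4.37) = 10·log₁₀(1.346) = 1.3 dB.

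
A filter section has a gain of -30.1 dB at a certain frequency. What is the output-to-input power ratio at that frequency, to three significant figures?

0.000977

Power ratio = 10^(dB/10).
10^(-30.1/10) = 10^(-3.010) = 0.000977.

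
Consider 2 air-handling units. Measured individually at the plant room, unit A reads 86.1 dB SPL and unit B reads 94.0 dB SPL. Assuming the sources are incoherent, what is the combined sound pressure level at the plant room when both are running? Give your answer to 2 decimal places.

Add the sources as powers (linear), then convert back to dB:
L_total = 10·log₁₀(10^(86.1/10) + 10^(94.0/10)) = 10·log₁₀(2919000000) = 94.65 dB SPL.

94.65 dB SPL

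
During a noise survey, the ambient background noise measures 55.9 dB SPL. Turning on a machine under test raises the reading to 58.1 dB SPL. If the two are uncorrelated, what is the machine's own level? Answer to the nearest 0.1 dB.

Subtract intensities: L_src = 10·log₁₀(10^(L_total/10) − 10^(L_bg/10)).
L_src = 10·log₁₀(10^(58.1/10) − 10^(55.9/10)) = 10·log₁₀(256600) = 54.1 dB SPL.

54.1 dB SPL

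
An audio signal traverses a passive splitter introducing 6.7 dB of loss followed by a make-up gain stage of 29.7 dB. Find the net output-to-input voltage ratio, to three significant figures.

14.1

Net gain = (−6.7) + 29.7 = 23.0 dB.
Voltage ratio = 10^(23.0/20) = 14.1.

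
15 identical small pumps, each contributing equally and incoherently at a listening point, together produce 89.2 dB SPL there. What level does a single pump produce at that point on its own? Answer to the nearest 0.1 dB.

77.4 dB SPL

15 equal incoherent sources add 10·log₁₀(15) = 11.76 dB over one source.
L_one = 89.2 − 11.76 = 77.4 dB SPL.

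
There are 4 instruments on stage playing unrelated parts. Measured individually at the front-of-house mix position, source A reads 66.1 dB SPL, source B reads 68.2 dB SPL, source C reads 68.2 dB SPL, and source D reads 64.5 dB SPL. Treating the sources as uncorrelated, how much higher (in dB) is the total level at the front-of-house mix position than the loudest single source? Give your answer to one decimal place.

4.8 dB

Add the sources as powers (linear), then convert back to dB:
L_total = 10·log₁₀(10^(66.1/10) + 10^(68.2/10) + 10^(68.2/10) + 10^(64.5/10)) = 73.03 dB SPL.
Excess over the loudest (68.2 dB): 73.03 − 68.2 = 4.8 dB.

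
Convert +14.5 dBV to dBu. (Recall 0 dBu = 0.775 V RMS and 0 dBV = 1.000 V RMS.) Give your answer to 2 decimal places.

+16.71 dBu

The offset between the scales is 20·log₁₀(0.775/1.000) = −2.214 dB.
So dBu = +14.5 + 2.214 = +16.71 dBu.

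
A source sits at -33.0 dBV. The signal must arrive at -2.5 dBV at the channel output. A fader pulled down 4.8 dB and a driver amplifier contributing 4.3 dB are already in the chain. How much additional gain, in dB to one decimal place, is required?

31.0 dB

The required make-up gain is the shortfall in the dB sum.
G = -2.5 − (-33.0) + 4.8 − 4.3 = 31.0 dB.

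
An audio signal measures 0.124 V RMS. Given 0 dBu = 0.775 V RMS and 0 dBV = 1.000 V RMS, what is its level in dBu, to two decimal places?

dBu = 20·log₁₀(V / 0.775 V).
20·log₁₀(0.124/0.775) = -15.92 dBu.

-15.92 dBu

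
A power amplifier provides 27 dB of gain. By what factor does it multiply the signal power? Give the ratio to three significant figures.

501

Power ratio = 10^(dB/10).
10^(27/10) = 10^(2.700) = 501.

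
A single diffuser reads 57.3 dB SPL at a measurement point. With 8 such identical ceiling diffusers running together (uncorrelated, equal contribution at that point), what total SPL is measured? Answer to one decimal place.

66.3 dB SPL

8 equal incoherent sources raise the level by 10·log₁₀(8) = 9.03 dB.
L_total = 57.3 + 9.03 = 66.3 dB SPL.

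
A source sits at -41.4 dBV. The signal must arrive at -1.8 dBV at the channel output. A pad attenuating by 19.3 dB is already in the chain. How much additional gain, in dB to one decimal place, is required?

The required make-up gain is the shortfall in the dB sum.
G = -1.8 − (-41.4) + 19.3 = 58.9 dB.

58.9 dB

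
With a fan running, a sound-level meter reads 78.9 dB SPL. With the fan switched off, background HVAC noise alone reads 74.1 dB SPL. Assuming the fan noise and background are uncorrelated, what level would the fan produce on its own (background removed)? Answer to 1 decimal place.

Subtract intensities: L_src = 10·log₁₀(10^(L_total/10) − 10^(L_bg/10)).
L_src = 10·log₁₀(10^(78.9/10) − 10^(74.1/10)) = 10·log₁₀(51920000) = 77.2 dB SPL.

77.2 dB SPL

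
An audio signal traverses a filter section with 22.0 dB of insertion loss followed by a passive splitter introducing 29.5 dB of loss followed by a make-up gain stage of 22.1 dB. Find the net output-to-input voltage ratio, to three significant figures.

0.0339

Net gain = (−22.0) + (−29.5) + 22.1 = -29.4 dB.
Voltage ratio = 10^(-29.4/20) = 0.0339.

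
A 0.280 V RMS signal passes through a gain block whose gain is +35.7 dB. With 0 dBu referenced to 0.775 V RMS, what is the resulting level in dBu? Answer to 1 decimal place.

Input level: 20·log₁₀(0.280/0.775) = -8.84 dBu.
Output: -8.84 + 35.7 = +26.9 dBu.

+26.9 dBu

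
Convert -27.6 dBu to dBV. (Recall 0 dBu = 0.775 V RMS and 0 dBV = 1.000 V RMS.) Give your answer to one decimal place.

-29.8 dBV

The offset between the scales is 20·log₁₀(0.775/1.000) = −2.214 dB.
So dBV = -27.6 − 2.214 = -29.8 dBV.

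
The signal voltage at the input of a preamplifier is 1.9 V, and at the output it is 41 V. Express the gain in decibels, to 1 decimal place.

26.7 dB

Voltage is an amplitude quantity, so gain = 20·log₁₀(V_out/V_in).
20·log₁₀(41/1.9) = 20·log₁₀(21.58) = 26.7 dB.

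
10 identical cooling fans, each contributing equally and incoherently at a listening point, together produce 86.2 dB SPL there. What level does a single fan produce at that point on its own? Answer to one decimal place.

76.2 dB SPL

10 equal incoherent sources add 10·log₁₀(10) = 10.00 dB over one source.
L_one = 86.2 − 10.00 = 76.2 dB SPL.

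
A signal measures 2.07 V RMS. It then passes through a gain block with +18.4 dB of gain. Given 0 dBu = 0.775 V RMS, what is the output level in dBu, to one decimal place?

+26.9 dBu

Input level: 20·log₁₀(2.07/0.775) = 8.53 dBu.
Output: 8.53 + 18.4 = +26.9 dBu.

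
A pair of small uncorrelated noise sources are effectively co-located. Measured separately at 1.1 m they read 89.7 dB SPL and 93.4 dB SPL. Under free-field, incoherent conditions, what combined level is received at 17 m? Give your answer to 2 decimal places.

71.16 dB SPL

Combined at 1.1 m: 10·log₁₀(10^(89.7/10)+10^(93.4/10)) = 94.943 dB SPL.
Then apply −20·log₁₀(17/1.1) = -23.781 dB → 71.16 dB SPL.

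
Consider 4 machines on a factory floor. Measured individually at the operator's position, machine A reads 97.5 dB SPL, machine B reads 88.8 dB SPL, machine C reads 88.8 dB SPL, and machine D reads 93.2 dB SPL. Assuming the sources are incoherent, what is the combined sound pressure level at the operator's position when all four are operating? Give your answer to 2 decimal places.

Incoherent sources sum as intensities:
L_total = 10·log₁₀(10^(97.5/10) + 10^(88.8/10) + 10^(88.8/10) + 10^(93.2/10)) = 10·log₁₀(9230000000) = 99.65 dB SPL.

99.65 dB SPL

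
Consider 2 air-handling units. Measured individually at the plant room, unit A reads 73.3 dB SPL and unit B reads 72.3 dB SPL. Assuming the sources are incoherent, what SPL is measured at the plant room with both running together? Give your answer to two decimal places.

75.84 dB SPL

Uncorrelated sources add in intensity (power), not in dB.
L_total = 10·log₁₀(10^(73.3/10) + 10^(72.3/10)) = 10·log₁₀(38360000) = 75.84 dB SPL.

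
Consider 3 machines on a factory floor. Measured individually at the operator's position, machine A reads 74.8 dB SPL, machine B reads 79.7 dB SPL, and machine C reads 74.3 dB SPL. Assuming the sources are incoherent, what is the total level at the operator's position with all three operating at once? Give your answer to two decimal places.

Incoherent sources sum as intensities:
L_total = 10·log₁₀(10^(74.8/10) + 10^(79.7/10) + 10^(74.3/10)) = 10·log₁₀(150400000) = 81.77 dB SPL.

81.77 dB SPL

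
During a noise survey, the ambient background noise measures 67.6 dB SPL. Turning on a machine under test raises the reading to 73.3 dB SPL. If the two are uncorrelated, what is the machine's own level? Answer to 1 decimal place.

71.9 dB SPL

Subtract intensities: L_src = 10·log₁₀(10^(L_total/10) − 10^(L_bg/10)).
L_src = 10·log₁₀(10^(73.3/10) − 10^(67.6/10)) = 10·log₁₀(15630000) = 71.9 dB SPL.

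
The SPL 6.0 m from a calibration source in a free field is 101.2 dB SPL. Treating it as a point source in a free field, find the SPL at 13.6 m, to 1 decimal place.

94.1 dB SPL

For a point source in a free field, ΔL = −20·log₁₀(d₂/d₁).
ΔL = −20·log₁₀(13.6/6.0) = -7.11 dB, so L₂ = 101.2 + (-7.11) = 94.1 dB SPL.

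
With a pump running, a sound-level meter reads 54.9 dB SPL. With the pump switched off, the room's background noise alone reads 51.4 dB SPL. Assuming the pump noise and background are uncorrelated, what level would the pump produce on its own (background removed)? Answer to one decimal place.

52.3 dB SPL

Remove the background by subtracting linear intensities:
L_src = 10·log₁₀(10^(54.9/10) − 10^(51.4/10)) = 10·log₁₀(171000) = 52.3 dB SPL.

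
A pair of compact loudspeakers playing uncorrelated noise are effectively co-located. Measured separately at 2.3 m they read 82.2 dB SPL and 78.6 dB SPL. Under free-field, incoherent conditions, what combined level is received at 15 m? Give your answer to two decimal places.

Combined at 2.3 m: 10·log₁₀(10^(82.2/10)+10^(78.6/10)) = 83.773 dB SPL.
Then apply −20·log₁₀(15/2.3) = -16.287 dB → 67.49 dB SPL.

67.49 dB SPL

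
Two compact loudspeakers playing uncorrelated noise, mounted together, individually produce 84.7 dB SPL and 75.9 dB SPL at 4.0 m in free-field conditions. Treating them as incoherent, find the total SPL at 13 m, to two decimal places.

Combined at 4.0 m: 10·log₁₀(10^(84.7/10)+10^(75.9/10)) = 85.238 dB SPL.
Then apply −20·log₁₀(13/4.0) = -10.238 dB → 75.00 dB SPL.

75.00 dB SPL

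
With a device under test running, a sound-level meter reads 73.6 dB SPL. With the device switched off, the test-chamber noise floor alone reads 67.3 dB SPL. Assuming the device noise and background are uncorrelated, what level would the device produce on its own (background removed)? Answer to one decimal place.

72.4 dB SPL

Remove the background by subtracting linear intensities:
L_src = 10·log₁₀(10^(73.6/10) − 10^(67.3/10)) = 10·log₁₀(17540000) = 72.4 dB SPL.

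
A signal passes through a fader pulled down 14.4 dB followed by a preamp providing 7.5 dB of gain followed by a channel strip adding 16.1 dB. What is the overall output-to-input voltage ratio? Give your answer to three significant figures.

Net gain = (−14.4) + 7.5 + 16.1 = 9.2 dB.
Voltage ratio = 10^(9.2/20) = 2.88.

2.88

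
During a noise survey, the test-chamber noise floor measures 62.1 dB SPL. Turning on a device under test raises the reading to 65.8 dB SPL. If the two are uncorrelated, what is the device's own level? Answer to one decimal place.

Background correction is a power subtraction:
L_src = 10·log₁₀(10^(65.8/10) − 10^(62.1/10)) = 10·log₁₀(2180000) = 63.4 dB SPL.

63.4 dB SPL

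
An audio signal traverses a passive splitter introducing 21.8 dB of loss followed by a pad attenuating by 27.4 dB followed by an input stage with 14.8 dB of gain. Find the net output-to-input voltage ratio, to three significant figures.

0.0191

Net gain = (−21.8) + (−27.4) + 14.8 = -34.4 dB.
Voltage ratio = 10^(-34.4/20) = 0.0191.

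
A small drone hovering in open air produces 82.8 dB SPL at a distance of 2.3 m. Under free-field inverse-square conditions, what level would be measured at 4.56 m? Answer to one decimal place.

76.9 dB SPL

Inverse-square spreading gives ΔL = −20·log₁₀(d₂/d₁).
ΔL = −20·log₁₀(4.56/2.3) = -5.94 dB, so L₂ = 82.8 + (-5.94) = 76.9 dB SPL.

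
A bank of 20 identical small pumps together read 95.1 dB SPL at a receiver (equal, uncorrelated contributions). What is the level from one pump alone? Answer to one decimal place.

20 equal incoherent sources add 10·log₁₀(20) = 13.01 dB over one source.
L_one = 95.1 − 13.01 = 82.1 dB SPL.

82.1 dB SPL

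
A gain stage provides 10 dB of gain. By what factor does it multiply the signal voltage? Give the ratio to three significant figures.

3.16

Voltage ratio = 10^(dB/20).
10^(10/20) = 10^(0.5000) = 3.16.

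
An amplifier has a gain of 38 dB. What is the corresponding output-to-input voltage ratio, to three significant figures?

Voltage ratio = 10^(dB/20).
10^(38/20) = 10^(1.900) = 79.4.

79.4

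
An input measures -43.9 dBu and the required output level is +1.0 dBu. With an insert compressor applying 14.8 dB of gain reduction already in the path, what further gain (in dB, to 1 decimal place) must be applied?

59.7 dB

The required make-up gain is the shortfall in the dB sum.
G = +1.0 − (-43.9) + 14.8 = 59.7 dB.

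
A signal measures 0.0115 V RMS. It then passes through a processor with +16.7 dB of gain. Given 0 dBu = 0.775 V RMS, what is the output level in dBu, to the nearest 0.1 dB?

-19.9 dBu

Input level: 20·log₁₀(0.0115/0.775) = -36.57 dBu.
Output: -36.57 + 16.7 = -19.9 dBu.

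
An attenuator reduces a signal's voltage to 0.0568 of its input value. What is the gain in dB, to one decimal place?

Voltage ratio → dB uses the 20·log₁₀ form:
20·log₁₀(0.0568) = -24.9 dB.

-24.9 dB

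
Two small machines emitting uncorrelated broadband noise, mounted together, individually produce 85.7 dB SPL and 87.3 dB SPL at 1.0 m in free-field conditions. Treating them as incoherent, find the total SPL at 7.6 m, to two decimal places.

Combined at 1.0 m: 10·log₁₀(10^(85.7/10)+10^(87.3/10)) = 89.584 dB SPL.
Then apply −20·log₁₀(7.6/1.0) = -17.616 dB → 71.97 dB SPL.

71.97 dB SPL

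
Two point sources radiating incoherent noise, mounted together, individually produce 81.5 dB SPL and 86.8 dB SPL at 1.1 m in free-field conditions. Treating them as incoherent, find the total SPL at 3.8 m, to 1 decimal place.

77.2 dB SPL

Combined at 1.1 m: 10·log₁₀(10^(81.5/10)+10^(86.8/10)) = 87.92 dB SPL.
Then apply −20·log₁₀(3.8/1.1) = -10.77 dB → 77.2 dB SPL.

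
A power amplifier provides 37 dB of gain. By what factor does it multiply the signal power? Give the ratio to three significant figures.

5010

Power ratio = 10^(dB/10).
10^(37/10) = 10^(3.700) = 5010.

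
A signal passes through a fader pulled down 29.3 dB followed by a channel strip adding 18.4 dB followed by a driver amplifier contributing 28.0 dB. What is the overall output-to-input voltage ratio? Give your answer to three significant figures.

7.16

Net gain = (−29.3) + 18.4 + 28.0 = 17.1 dB.
Voltage ratio = 10^(17.1/20) = 7.16.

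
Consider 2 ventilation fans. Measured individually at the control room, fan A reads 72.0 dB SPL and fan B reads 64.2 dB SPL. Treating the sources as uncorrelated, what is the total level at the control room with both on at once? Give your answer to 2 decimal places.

Add the sources as powers (linear), then convert back to dB:
L_total = 10·log₁₀(10^(72.0/10) + 10^(64.2/10)) = 10·log₁₀(18480000) = 72.67 dB SPL.

72.67 dB SPL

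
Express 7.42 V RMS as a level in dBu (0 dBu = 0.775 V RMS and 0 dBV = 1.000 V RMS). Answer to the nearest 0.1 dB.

dBu = 20·log₁₀(V / 0.775 V).
20·log₁₀(7.42/0.775) = +19.6 dBu.

+19.6 dBu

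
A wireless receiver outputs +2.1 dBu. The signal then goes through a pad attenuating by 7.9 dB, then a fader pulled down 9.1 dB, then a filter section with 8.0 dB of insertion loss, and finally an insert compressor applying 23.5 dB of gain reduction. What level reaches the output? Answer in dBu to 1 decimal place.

-46.4 dBu

Cascaded gains and losses add directly in dB.
+2.1 − 7.9 − 9.1 − 8.0 − 23.5 = -46.4 dBu.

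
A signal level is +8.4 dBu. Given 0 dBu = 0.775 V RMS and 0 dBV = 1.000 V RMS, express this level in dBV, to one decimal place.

The offset between the scales is 20·log₁₀(0.775/1.000) = −2.214 dB.
So dBV = +8.4 − 2.214 = +6.2 dBV.

+6.2 dBV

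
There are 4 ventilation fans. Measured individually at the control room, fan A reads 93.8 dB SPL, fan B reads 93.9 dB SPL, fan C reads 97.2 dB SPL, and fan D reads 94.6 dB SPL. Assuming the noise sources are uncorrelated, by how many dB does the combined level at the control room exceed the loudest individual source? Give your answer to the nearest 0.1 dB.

Incoherent sources sum as intensities:
L_total = 10·log₁₀(10^(93.8/10) + 10^(93.9/10) + 10^(97.2/10) + 10^(94.6/10)) = 101.13 dB SPL.
Excess over the loudest (97.2 dB): 101.13 − 97.2 = 3.9 dB.

3.9 dB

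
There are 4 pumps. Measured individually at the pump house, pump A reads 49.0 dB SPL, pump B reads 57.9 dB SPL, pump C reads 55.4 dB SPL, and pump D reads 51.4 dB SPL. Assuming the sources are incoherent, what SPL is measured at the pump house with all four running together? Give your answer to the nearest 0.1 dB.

Incoherent sources sum as intensities:
L_total = 10·log₁₀(10^(49.0/10) + 10^(57.9/10) + 10^(55.4/10) + 10^(51.4/10)) = 10·log₁₀(1181000) = 60.7 dB SPL.

60.7 dB SPL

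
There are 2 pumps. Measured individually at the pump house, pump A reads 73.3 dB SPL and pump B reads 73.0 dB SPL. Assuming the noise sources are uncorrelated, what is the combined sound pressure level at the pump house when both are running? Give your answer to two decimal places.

Incoherent sources sum as intensities:
L_total = 10·log₁₀(10^(73.3/10) + 10^(73.0/10)) = 10·log₁₀(41330000) = 76.16 dB SPL.

76.16 dB SPL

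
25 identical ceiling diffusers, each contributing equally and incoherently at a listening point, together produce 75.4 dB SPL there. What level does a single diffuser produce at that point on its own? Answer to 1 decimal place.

25 equal incoherent sources add 10·log₁₀(25) = 13.98 dB over one source.
L_one = 75.4 − 13.98 = 61.4 dB SPL.

61.4 dB SPL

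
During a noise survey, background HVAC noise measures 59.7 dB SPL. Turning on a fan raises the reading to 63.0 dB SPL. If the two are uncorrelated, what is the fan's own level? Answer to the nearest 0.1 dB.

Remove the background by subtracting linear intensities:
L_src = 10·log₁₀(10^(63.0/10) − 10^(59.7/10)) = 10·log₁₀(1062000) = 60.3 dB SPL.

60.3 dB SPL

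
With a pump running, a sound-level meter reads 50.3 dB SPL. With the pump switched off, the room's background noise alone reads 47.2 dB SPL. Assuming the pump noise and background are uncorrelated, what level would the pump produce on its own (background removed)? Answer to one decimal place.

47.4 dB SPL

Remove the background by subtracting linear intensities:
L_src = 10·log₁₀(10^(50.3/10) − 10^(47.2/10)) = 10·log₁₀(54670) = 47.4 dB SPL.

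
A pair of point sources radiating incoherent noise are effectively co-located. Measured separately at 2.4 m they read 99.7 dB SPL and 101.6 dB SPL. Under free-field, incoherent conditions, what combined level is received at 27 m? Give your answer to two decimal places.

82.74 dB SPL

Combined at 2.4 m: 10·log₁₀(10^(99.7/10)+10^(101.6/10)) = 103.763 dB SPL.
Then apply −20·log₁₀(27/2.4) = -21.023 dB → 82.74 dB SPL.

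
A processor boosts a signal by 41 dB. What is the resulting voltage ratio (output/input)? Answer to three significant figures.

112

Voltage ratio = 10^(dB/20).
10^(41/20) = 10^(2.050) = 112.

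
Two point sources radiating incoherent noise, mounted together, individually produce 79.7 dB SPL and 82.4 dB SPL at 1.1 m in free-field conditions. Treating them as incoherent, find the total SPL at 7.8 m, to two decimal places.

Combined at 1.1 m: 10·log₁₀(10^(79.7/10)+10^(82.4/10)) = 84.267 dB SPL.
Then apply −20·log₁₀(7.8/1.1) = -17.014 dB → 67.25 dB SPL.

67.25 dB SPL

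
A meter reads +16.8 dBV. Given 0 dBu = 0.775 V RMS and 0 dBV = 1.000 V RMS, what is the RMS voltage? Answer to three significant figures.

6.92 V

V = 1.000 V × 10^(+16.8/20).
= 1.000 × 6.918 = 6.92 V.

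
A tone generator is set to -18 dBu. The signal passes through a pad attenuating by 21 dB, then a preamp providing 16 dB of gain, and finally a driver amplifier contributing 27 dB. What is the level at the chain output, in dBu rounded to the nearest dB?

+4 dBu

Cascaded gains and losses add directly in dB.
-18 − 21 + 16 + 27 = +4 dBu.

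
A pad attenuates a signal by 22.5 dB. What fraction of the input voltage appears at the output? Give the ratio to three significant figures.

Voltage ratio = 10^(dB/20).
10^(-22.5/20) = 10^(-1.125) = 0.0750.

0.0750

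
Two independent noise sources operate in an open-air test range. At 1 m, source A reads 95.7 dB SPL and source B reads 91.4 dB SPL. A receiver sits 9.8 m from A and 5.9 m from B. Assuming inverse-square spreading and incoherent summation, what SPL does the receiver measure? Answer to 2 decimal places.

78.94 dB SPL

At the listener: L_A = 95.7 − 20·log₁₀(9.8) = 75.875 dB; L_B = 91.4 − 20·log₁₀(5.9) = 75.983 dB.
Combined: 10·log₁₀(10^(75.875/10)+10^(75.983/10)) = 78.94 dB SPL.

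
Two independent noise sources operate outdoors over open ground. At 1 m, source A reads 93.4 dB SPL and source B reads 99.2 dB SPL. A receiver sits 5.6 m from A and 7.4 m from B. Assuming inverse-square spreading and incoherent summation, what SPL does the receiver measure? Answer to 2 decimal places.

83.46 dB SPL

At the listener: L_A = 93.4 − 20·log₁₀(5.6) = 78.436 dB; L_B = 99.2 − 20·log₁₀(7.4) = 81.815 dB.
Combined: 10·log₁₀(10^(78.436/10)+10^(81.815/10)) = 83.46 dB SPL.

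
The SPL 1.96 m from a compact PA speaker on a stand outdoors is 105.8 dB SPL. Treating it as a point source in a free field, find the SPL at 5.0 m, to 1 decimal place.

For a point source in a free field, ΔL = −20·log₁₀(d₂/d₁).
ΔL = −20·log₁₀(5.0/1.96) = -8.13 dB, so L₂ = 105.8 + (-8.13) = 97.7 dB SPL.

97.7 dB SPL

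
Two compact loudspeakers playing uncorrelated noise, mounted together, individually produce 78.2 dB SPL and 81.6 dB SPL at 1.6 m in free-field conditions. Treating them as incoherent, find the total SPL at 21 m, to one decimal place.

60.9 dB SPL

Combined at 1.6 m: 10·log₁₀(10^(78.2/10)+10^(81.6/10)) = 83.23 dB SPL.
Then apply −20·log₁₀(21/1.6) = -22.36 dB → 60.9 dB SPL.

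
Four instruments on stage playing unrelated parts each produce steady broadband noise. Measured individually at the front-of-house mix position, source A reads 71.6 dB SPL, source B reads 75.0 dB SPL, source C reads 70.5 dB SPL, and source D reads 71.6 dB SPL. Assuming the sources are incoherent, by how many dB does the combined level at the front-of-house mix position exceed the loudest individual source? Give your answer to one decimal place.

3.6 dB

Add the sources as powers (linear), then convert back to dB:
L_total = 10·log₁₀(10^(71.6/10) + 10^(75.0/10) + 10^(70.5/10) + 10^(71.6/10)) = 78.56 dB SPL.
Excess over the loudest (75.0 dB): 78.56 − 75.0 = 3.6 dB.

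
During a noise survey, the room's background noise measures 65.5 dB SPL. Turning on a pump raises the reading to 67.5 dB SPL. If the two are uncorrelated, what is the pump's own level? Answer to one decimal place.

Subtract intensities: L_src = 10·log₁₀(10^(L_total/10) − 10^(L_bg/10)).
L_src = 10·log₁₀(10^(67.5/10) − 10^(65.5/10)) = 10·log₁₀(2075000) = 63.2 dB SPL.

63.2 dB SPL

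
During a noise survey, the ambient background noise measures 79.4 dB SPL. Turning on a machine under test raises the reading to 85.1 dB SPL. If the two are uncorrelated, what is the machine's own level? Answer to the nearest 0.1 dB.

83.7 dB SPL

Background correction is a power subtraction:
L_src = 10·log₁₀(10^(85.1/10) − 10^(79.4/10)) = 10·log₁₀(236500000) = 83.7 dB SPL.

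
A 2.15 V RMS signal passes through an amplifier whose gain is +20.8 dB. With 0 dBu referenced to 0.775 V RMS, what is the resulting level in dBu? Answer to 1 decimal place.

Input level: 20·log₁₀(2.15/0.775) = 8.86 dBu.
Output: 8.86 + 20.8 = +29.7 dBu.

+29.7 dBu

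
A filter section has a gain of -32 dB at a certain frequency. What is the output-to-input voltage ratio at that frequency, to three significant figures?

0.0251

Voltage ratio = 10^(dB/20).
10^(-32/20) = 10^(-1.600) = 0.0251.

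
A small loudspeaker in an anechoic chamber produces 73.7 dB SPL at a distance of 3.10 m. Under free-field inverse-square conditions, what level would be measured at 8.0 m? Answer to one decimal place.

65.5 dB SPL

For a point source in a free field, ΔL = −20·log₁₀(d₂/d₁).
ΔL = −20·log₁₀(8.0/3.10) = -8.23 dB, so L₂ = 73.7 + (-8.23) = 65.5 dB SPL.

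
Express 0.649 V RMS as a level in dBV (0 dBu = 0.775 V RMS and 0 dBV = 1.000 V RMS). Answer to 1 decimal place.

dBV = 20·log₁₀(V / 1.000 V).
20·log₁₀(0.649/1.000) = -3.8 dBV.

-3.8 dBV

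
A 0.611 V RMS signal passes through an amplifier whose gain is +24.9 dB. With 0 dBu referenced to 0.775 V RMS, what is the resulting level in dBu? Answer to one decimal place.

+22.8 dBu

Input level: 20·log₁₀(0.611/0.775) = -2.07 dBu.
Output: -2.07 + 24.9 = +22.8 dBu.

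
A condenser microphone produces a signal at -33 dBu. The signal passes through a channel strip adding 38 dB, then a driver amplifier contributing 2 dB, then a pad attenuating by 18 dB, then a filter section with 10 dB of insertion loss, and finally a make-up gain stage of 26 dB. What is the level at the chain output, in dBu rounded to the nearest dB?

In dB, series stages simply add:
-33 + 38 + 2 − 18 − 10 + 26 = +5 dBu.

+5 dBu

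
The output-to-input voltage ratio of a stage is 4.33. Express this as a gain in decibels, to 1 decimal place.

12.7 dB

Voltage is an amplitude quantity, so gain = 20·log₁₀(V_out/V_in).
20·log₁₀(4.33) = 12.7 dB.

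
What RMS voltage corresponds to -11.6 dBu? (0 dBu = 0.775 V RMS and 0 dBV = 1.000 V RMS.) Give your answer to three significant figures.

0.204 V

V = 0.775 V × 10^(-11.6/20).
= 0.775 × 0.2630 = 0.204 V.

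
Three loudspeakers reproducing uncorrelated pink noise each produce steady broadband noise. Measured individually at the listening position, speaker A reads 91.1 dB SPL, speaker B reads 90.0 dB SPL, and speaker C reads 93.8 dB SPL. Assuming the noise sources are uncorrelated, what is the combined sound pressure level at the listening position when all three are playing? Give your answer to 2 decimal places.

Add the sources as powers (linear), then convert back to dB:
L_total = 10·log₁₀(10^(91.1/10) + 10^(90.0/10) + 10^(93.8/10)) = 10·log₁₀(4687000000) = 96.71 dB SPL.

96.71 dB SPL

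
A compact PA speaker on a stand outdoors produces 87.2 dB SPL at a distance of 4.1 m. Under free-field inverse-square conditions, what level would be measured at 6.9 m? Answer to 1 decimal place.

For a point source in a free field, ΔL = −20·log₁₀(d₂/d₁).
ΔL = −20·log₁₀(6.9/4.1) = -4.52 dB, so L₂ = 87.2 + (-4.52) = 82.7 dB SPL.

82.7 dB SPL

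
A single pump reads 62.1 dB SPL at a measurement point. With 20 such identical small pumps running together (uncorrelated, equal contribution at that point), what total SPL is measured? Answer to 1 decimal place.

75.1 dB SPL

20 equal incoherent sources raise the level by 10·log₁₀(20) = 13.01 dB.
L_total = 62.1 + 13.01 = 75.1 dB SPL.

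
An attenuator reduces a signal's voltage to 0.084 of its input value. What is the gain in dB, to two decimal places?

-21.51 dB

For a voltage ratio, dB = 20·log₁₀(V₂/V₁).
20·log₁₀(0.084) = -21.51 dB.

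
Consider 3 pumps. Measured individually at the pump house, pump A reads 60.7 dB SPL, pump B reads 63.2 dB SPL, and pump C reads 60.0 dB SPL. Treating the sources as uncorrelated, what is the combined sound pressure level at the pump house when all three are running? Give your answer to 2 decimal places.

Incoherent sources sum as intensities:
L_total = 10·log₁₀(10^(60.7/10) + 10^(63.2/10) + 10^(60.0/10)) = 10·log₁₀(4264000) = 66.30 dB SPL.

66.30 dB SPL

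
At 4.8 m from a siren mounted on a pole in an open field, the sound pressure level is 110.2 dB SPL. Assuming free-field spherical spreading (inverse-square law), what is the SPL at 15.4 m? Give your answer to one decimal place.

100.1 dB SPL

For a point source in a free field, ΔL = −20·log₁₀(d₂/d₁).
ΔL = −20·log₁₀(15.4/4.8) = -10.13 dB, so L₂ = 110.2 + (-10.13) = 100.1 dB SPL.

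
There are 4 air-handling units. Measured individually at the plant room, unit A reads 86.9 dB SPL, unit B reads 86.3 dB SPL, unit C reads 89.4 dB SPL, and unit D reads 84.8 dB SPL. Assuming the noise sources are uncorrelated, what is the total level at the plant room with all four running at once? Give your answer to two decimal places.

Add the sources as powers (linear), then convert back to dB:
L_total = 10·log₁₀(10^(86.9/10) + 10^(86.3/10) + 10^(89.4/10) + 10^(84.8/10)) = 10·log₁₀(2089000000) = 93.20 dB SPL.

93.20 dB SPL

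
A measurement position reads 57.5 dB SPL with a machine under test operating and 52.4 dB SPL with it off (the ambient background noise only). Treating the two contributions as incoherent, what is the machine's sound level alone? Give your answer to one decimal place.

Subtract intensities: L_src = 10·log₁₀(10^(L_total/10) − 10^(L_bg/10)).
L_src = 10·log₁₀(10^(57.5/10) − 10^(52.4/10)) = 10·log₁₀(388600) = 55.9 dB SPL.

55.9 dB SPL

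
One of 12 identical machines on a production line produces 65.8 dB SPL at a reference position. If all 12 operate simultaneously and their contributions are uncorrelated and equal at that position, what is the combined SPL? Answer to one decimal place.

76.6 dB SPL

12 equal incoherent sources raise the level by 10·log₁₀(12) = 10.79 dB.
L_total = 65.8 + 10.79 = 76.6 dB SPL.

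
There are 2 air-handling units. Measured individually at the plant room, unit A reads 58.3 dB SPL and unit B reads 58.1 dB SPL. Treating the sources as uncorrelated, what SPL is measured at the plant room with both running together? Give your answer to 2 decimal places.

61.21 dB SPL

Add the sources as powers (linear), then convert back to dB:
L_total = 10·log₁₀(10^(58.3/10) + 10^(58.1/10)) = 10·log₁₀(1322000) = 61.21 dB SPL.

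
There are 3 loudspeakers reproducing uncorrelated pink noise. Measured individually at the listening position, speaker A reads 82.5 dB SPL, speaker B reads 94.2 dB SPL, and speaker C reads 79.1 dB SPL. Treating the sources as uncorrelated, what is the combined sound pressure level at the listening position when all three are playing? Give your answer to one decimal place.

Add the sources as powers (linear), then convert back to dB:
L_total = 10·log₁₀(10^(82.5/10) + 10^(94.2/10) + 10^(79.1/10)) = 10·log₁₀(2889000000) = 94.6 dB SPL.

94.6 dB SPL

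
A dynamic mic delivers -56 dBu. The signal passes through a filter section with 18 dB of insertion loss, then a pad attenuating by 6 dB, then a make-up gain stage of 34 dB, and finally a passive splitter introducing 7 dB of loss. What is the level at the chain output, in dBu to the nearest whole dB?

-53 dBu

Cascaded gains and losses add directly in dB.
-56 − 18 − 6 + 34 − 7 = -53 dBu.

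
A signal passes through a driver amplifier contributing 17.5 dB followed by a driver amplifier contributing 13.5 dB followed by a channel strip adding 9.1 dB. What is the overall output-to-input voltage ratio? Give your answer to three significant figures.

101

Net gain = 17.5 + 13.5 + 9.1 = 40.1 dB.
Voltage ratio = 10^(40.1/20) = 101.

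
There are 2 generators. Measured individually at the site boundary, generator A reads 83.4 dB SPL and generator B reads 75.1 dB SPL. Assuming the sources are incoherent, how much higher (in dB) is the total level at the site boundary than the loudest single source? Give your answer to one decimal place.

Add the sources as powers (linear), then convert back to dB:
L_total = 10·log₁₀(10^(83.4/10) + 10^(75.1/10)) = 84.00 dB SPL.
Excess over the loudest (83.4 dB): 84.00 − 83.4 = 0.6 dB.

0.6 dB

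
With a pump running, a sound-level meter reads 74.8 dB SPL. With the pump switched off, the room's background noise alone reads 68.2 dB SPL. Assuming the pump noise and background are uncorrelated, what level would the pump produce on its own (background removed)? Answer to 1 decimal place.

73.7 dB SPL

Background correction is a power subtraction:
L_src = 10·log₁₀(10^(74.8/10) − 10^(68.2/10)) = 10·log₁₀(23590000) = 73.7 dB SPL.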